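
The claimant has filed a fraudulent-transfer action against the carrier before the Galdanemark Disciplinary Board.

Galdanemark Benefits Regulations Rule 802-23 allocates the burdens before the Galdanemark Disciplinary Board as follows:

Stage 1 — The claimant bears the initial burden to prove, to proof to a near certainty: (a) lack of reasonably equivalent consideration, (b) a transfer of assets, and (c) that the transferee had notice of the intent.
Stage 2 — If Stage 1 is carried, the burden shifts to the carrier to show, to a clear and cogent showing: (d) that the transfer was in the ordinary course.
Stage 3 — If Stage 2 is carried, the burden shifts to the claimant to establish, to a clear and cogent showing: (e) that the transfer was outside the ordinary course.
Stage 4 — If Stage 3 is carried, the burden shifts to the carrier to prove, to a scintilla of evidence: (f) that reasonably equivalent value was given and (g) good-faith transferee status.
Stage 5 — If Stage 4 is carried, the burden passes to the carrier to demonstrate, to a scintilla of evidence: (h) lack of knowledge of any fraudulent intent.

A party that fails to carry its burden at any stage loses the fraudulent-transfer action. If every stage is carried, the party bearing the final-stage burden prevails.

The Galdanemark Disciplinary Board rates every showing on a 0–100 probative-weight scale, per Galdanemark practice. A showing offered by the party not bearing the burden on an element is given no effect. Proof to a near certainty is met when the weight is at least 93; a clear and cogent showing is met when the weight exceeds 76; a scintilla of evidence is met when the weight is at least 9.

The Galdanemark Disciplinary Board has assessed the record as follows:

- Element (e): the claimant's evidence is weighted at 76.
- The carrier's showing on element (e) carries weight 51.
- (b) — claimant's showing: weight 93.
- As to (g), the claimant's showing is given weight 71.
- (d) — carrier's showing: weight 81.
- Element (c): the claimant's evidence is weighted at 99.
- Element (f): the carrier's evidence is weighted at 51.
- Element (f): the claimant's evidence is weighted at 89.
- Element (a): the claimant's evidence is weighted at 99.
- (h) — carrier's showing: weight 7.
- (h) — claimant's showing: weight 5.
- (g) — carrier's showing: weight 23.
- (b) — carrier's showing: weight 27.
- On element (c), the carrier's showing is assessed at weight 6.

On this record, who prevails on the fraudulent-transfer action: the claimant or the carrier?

carrier

Stage 1 — burden on claimant; standard: proof to a near certainty (weight is at least 93).
    (a): 99 ≥ 93 [met]
    (b): 93 (carrier's 27 disregarded) ≥ 93 [met]
    (c): 99 (carrier's 6 disregarded) ≥ 93 [met]
  The claimant carries Stage 1; the carrier now bears the burden.
Stage 2 — burden on carrier; standard: a clear and cogent showing (weight exceeds 76).
    (d): 81 > 76 [met]
  Stage 2 is satisfied; the onus moves to the claimant.
Stage 3 — burden on claimant; standard: a clear and cogent showing (weight exceeds 76).
    (e): 76 (carrier's 51 disregarded) ≤ 76 [not met]
  Not every element is met, so the claimant fails to carry Stage 3.
The analysis ends at Stage 3; the carrier prevails.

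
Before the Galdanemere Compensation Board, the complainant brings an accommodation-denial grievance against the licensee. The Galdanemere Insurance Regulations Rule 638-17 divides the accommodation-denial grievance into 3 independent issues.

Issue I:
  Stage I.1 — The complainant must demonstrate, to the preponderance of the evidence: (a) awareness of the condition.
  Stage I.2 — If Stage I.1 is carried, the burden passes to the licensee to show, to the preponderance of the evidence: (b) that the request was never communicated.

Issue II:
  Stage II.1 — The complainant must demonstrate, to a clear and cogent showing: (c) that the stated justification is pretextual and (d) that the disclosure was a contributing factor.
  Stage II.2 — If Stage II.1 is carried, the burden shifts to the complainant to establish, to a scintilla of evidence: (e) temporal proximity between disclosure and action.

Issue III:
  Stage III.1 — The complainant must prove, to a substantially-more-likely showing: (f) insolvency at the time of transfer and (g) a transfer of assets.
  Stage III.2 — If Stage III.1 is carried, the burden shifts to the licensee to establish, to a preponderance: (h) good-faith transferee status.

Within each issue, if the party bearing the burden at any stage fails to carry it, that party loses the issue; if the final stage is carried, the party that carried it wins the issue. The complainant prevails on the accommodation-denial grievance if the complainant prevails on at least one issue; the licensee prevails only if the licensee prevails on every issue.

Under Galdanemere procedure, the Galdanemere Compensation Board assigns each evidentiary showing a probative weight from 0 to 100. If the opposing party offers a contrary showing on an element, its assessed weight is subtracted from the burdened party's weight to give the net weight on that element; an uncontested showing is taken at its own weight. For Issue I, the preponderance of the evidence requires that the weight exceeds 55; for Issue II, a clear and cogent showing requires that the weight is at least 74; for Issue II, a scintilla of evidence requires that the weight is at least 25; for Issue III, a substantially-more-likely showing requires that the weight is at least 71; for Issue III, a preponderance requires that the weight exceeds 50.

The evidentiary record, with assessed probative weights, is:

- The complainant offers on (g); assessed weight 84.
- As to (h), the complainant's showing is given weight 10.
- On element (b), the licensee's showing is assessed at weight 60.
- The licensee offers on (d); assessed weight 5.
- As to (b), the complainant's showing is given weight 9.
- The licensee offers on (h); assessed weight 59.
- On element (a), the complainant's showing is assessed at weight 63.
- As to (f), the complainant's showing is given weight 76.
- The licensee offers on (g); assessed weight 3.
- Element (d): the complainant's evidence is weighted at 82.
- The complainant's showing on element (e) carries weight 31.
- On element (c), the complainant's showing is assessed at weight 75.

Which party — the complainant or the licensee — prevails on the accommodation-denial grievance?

complainant

— Issue I —
At Stage I.1 the complainant must meet the preponderance of the evidence (weight exceeds 55): on (a) the weight is 63, > 55, so (a) meets the standard.
  Stage I.1 is satisfied; the onus moves to the licensee.
At Stage I.2 the licensee must meet the preponderance of the evidence (weight exceeds 55): on (b) the weight is 60 less the opposing 9 gives net 51, ≤ 55, so (b) does not meet the standard.
  The licensee does not carry Stage I.2.
The complainant prevails on this issue.
— Issue II —
Stage II.1 (complainant, a clear and cogent showing, weight is at least 74): (c) 75 ≥ 74 — meets; (d) net 82−5=77 ≥ 74 — meets.
  Stage II.1 is satisfied; the complainant continues to bear the burden.
Stage II.2 (complainant, a scintilla of evidence, weight is at least 25): (e) 31 ≥ 25 — meets.
  Stage II.2 carried; the final stage is satisfied.
Every stage carried; the complainant prevails on this issue.
— Issue III —
Stage III.1 (complainant, a substantially-more-likely showing, weight is at least 71): (f) 76 ≥ 71 — meets; (g) net 84−3=81 ≥ 71 — meets.
  Stage III.1 carried; the burden shifts to the licensee.
Stage III.2 (licensee, a preponderance, weight exceeds 50): (h) net 59−10=49 ≤ 50 — fails.
  Stage III.2 not carried; the licensee fails its burden.
So the complainant prevails on this issue.
Per-issue: Issue I → complainant; Issue II → complainant; Issue III → complainant. The complainant must prevail on at least one issue; overall, the complainant prevails.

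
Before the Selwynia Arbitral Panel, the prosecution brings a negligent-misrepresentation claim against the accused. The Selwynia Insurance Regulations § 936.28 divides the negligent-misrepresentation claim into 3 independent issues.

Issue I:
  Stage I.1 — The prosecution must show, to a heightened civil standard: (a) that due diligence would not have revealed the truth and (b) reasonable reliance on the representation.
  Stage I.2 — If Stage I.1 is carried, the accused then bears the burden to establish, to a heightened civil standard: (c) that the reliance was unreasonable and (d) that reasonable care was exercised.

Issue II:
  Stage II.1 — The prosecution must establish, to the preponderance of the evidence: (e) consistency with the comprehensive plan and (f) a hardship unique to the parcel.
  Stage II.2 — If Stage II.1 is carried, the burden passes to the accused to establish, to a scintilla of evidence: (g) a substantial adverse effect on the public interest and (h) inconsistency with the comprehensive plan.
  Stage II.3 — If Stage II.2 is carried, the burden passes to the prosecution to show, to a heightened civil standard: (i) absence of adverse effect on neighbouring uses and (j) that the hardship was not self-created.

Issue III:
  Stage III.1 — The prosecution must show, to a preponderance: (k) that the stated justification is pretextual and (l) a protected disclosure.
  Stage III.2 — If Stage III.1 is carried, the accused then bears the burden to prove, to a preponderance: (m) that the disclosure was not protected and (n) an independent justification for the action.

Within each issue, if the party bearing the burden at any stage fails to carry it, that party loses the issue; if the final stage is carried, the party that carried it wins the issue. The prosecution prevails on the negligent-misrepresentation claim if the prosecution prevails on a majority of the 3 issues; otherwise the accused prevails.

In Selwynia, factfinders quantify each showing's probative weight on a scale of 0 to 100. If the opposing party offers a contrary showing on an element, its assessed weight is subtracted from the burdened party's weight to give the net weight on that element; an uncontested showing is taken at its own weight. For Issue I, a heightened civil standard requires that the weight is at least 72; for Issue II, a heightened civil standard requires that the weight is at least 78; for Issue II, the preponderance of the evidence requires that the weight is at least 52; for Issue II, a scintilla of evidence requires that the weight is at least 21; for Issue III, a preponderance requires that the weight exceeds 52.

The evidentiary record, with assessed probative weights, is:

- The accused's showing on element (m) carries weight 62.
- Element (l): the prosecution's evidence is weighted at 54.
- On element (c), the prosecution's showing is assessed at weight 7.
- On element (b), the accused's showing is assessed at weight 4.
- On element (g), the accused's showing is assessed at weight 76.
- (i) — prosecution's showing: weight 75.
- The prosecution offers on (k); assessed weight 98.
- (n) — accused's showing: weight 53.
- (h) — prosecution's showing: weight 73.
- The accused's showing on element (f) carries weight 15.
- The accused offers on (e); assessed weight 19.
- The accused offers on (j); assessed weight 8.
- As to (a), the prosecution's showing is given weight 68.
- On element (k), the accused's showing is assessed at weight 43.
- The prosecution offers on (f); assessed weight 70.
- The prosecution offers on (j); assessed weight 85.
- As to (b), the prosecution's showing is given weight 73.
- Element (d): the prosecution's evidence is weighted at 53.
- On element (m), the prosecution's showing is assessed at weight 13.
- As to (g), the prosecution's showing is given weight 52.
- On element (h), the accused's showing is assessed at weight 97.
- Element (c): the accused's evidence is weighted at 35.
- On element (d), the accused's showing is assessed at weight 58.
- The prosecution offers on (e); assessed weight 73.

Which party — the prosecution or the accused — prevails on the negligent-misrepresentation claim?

accused

— Issue I —
Stage I.1 — burden on prosecution; standard: a heightened civil standard (weight is at least 72).
    (a): 68 < 72 [not met]
    (b): 73 − 4 = 69 < 72 [not met]
  The prosecution does not carry Stage I.1.
The accused prevails on this issue.
— Issue II —
Stage II.1 — burden on prosecution; standard: the preponderance of the evidence (weight is at least 52).
    (e): 73 − 19 = 54 ≥ 52 [met]
    (f): 70 − 15 = 55 ≥ 52 [met]
  All elements met. The burden passes to the accused.
Stage II.2 — burden on accused; standard: a scintilla of evidence (weight is at least 21).
    (g): 76 − 52 = 24 ≥ 21 [met]
    (h): 97 − 73 = 24 ≥ 21 [met]
  All elements met. The burden passes to the prosecution.
Stage II.3 — burden on prosecution; standard: a heightened civil standard (weight is at least 78).
    (i): 75 < 78 [not met]
    (j): 85 − 8 = 77 < 78 [not met]
  Stage II.3 not carried; the prosecution fails its burden.
The analysis ends at Stage II.3; the accused prevails on this issue.
— Issue III —
Stage III.1 (prosecution, a preponderance, weight exceeds 52): (k) net 98−43=55 > 52 — meets; (l) 54 > 52 — meets.
  All elements met. The burden passes to the accused.
Stage III.2 (accused, a preponderance, weight exceeds 52): (m) net 62−13=49 ≤ 52 — fails; (n) 53 > 52 — meets.
  The accused does not carry Stage III.2.
The prosecution prevails on this issue.
Per-issue: Issue I → accused; Issue II → accused; Issue III → prosecution. The prosecution must prevail on a majority of issues; overall, the accused prevails.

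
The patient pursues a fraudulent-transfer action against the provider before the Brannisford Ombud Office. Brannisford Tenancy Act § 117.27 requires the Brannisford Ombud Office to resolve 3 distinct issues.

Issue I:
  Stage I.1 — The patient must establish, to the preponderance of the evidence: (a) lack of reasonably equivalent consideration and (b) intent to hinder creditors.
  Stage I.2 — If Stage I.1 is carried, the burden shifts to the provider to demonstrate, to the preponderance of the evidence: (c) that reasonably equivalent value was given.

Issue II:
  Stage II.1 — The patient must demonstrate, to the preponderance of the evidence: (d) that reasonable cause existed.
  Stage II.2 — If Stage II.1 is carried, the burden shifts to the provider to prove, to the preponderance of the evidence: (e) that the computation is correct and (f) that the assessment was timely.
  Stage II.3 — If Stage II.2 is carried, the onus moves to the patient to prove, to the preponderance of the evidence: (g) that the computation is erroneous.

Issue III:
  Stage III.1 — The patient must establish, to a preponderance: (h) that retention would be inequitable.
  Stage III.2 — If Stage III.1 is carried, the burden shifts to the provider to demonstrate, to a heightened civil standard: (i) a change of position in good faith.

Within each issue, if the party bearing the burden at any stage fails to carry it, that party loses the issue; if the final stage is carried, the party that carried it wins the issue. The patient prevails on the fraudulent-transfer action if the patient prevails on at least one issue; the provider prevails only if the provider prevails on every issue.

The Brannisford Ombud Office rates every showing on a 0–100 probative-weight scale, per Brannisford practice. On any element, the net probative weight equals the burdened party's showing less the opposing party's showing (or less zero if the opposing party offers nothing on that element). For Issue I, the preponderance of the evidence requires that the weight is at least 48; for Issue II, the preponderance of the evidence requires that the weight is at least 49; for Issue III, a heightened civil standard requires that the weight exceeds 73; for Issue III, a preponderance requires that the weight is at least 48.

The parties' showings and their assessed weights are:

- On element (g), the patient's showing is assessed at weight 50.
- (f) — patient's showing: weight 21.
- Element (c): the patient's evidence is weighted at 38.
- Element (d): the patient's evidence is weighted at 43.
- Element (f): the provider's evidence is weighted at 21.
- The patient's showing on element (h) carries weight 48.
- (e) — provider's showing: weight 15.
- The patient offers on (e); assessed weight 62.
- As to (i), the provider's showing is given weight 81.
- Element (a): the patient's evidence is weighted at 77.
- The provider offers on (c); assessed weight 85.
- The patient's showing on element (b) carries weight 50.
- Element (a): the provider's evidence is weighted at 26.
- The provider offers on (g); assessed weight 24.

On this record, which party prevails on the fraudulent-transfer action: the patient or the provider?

patient

— Issue I —
Stage I.1 — burden on patient; standard: the preponderance of the evidence (weight is at least 48).
    (a): 77 − 26 = 51 ≥ 48 [met]
    (b): 50 ≥ 48 [met]
  The patient carries Stage I.1; the provider now bears the burden.
Stage I.2 — burden on provider; standard: the preponderance of the evidence (weight is at least 48).
    (c): 85 − 38 = 47 < 48 [not met]
  Not every element is met, so the provider fails to carry Stage I.2.
The analysis ends at Stage I.2; the patient prevails on this issue.
— Issue II —
Stage II.1 (patient, the preponderance of the evidence, weight is at least 49): (d) 43 < 49 — fails.
  Not every element is met, so the patient fails to carry Stage II.1.
So the provider prevails on this issue.
— Issue III —
At Stage III.1 the patient must meet a preponderance (weight is at least 48): on (h) the weight is 48, which does reach 48, so (h) meets the standard.
  The patient carries Stage III.1; the provider now bears the burden.
At Stage III.2 the provider must meet a heightened civil standard (weight exceeds 73): on (i) the weight is 81, which does exceed 73, so (i) meets the standard.
  Stage III.2 carried; the final stage is satisfied.
All stages carried — the provider prevails on this issue.
Per-issue: Issue I → patient; Issue II → provider; Issue III → provider. The patient must prevail on at least one issue; overall, the patient prevails.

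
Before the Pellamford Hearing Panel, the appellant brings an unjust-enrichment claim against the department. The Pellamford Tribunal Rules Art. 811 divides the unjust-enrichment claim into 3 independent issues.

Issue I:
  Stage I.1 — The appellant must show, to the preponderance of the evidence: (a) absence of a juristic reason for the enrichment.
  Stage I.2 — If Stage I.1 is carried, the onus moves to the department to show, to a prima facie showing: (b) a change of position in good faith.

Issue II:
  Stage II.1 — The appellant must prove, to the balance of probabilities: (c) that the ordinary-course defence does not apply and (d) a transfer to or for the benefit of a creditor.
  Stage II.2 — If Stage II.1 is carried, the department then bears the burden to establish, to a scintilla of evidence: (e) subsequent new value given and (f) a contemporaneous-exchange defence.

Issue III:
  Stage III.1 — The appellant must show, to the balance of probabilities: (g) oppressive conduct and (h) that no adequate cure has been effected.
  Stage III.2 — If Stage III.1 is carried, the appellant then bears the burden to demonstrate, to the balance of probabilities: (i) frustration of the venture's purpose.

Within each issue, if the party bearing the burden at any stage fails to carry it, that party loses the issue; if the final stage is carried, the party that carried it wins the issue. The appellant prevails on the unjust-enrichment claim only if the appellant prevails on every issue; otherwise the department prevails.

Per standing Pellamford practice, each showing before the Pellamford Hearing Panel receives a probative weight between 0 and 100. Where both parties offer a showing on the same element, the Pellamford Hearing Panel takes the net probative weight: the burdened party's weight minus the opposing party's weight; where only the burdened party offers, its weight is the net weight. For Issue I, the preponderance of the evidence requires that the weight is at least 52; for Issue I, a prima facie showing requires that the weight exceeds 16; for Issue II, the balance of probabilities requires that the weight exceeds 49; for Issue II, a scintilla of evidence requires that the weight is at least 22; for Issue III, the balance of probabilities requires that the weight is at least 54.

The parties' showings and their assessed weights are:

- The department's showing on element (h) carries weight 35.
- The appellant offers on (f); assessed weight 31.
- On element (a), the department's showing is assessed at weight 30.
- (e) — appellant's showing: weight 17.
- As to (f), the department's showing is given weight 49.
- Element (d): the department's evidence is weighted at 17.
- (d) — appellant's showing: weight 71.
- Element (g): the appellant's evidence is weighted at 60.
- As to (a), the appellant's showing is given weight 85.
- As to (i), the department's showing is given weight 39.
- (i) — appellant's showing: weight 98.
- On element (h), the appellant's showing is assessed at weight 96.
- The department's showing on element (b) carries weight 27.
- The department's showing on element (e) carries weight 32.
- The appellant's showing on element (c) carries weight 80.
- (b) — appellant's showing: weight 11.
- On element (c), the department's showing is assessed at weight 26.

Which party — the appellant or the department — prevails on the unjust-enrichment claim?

— Issue I —
At Stage I.1 the appellant must meet the preponderance of the evidence (weight is at least 52): on (a) the weight is 85 less the opposing 30 gives net 55, ≥ 52, so (a) meets the standard.
  Stage I.1 is satisfied; the onus moves to the department.
At Stage I.2 the department must meet a prima facie showing (weight exceeds 16): on (b) the weight is 27 less the opposing 11 gives net 16, which does not exceed 16, so (b) does not meet the standard.
  Not every element is met, so the department fails to carry Stage I.2.
The appellant prevails on this issue.
— Issue II —
Stage II.1 — burden on appellant; standard: the balance of probabilities (weight exceeds 49).
    (c): 80 − 26 = 54 > 49 [met]
    (d): 71 − 17 = 54 > 49 [met]
  Stage II.1 is satisfied; the onus moves to the department.
Stage II.2 — burden on department; standard: a scintilla of evidence (weight is at least 22).
    (e): 32 − 17 = 15 < 22 [not met]
    (f): 49 − 31 = 18 < 22 [not met]
  The department does not carry Stage II.2.
The analysis ends at Stage II.2; the appellant prevails on this issue.
— Issue III —
At Stage III.1 the appellant must meet the balance of probabilities (weight is at least 54): on (g) the weight is 60, which does reach 54, so (g) meets the standard; on (h) the weight is 96 less the opposing 35 gives net 61, ≥ 54, so (h) meets the standard.
  Stage III.1 is satisfied; the appellant continues to bear the burden.
At Stage III.2 the appellant must meet the balance of probabilities (weight is at least 54): on (i) the weight is 98 less the opposing 39 gives net 59, which does reach 54, so (i) meets the standard.
  Stage III.2 carried; the final stage is satisfied.
Every stage carried; the appellant prevails on this issue.
Per-issue: Issue I → appellant; Issue II → appellant; Issue III → appellant. The appellant must prevail on every issue; overall, the appellant prevails.

appellant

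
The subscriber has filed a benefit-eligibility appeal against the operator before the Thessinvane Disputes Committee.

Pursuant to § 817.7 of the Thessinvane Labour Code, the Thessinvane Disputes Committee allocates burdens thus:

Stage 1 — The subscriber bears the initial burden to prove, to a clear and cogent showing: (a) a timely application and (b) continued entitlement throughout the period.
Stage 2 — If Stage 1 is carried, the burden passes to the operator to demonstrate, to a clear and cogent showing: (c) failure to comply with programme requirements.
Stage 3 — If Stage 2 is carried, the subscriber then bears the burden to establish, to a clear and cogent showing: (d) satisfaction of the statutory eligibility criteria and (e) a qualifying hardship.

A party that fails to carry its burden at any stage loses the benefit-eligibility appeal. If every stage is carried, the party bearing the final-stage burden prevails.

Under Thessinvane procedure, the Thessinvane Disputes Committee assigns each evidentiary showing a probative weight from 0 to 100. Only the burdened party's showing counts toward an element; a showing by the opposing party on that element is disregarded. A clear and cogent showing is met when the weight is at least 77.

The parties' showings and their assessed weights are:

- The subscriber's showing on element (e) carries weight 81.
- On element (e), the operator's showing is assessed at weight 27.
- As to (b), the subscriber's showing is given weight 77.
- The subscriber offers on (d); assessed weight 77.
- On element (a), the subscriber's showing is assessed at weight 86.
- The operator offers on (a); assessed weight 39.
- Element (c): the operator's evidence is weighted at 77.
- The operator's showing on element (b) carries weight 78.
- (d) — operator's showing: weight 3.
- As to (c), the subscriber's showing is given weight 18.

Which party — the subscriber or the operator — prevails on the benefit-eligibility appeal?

subscriber

Stage 1 (subscriber, a clear and cogent showing, weight is at least 77): (a) 86 (operator's 39 disregarded) ≥ 77 — meets; (b) 77 (operator's 78 disregarded) ≥ 77 — meets.
  Stage 1 carried; the burden shifts to the operator.
Stage 2 (operator, a clear and cogent showing, weight is at least 77): (c) 77 (subscriber's 18 disregarded) ≥ 77 — meets.
  The operator carries Stage 2; the subscriber now bears the burden.
Stage 3 (subscriber, a clear and cogent showing, weight is at least 77): (d) 77 (operator's 3 disregarded) ≥ 77 — meets; (e) 81 (operator's 27 disregarded) ≥ 77 — meets.
  The subscriber carries the last stage.
All stages carried — the subscriber prevails.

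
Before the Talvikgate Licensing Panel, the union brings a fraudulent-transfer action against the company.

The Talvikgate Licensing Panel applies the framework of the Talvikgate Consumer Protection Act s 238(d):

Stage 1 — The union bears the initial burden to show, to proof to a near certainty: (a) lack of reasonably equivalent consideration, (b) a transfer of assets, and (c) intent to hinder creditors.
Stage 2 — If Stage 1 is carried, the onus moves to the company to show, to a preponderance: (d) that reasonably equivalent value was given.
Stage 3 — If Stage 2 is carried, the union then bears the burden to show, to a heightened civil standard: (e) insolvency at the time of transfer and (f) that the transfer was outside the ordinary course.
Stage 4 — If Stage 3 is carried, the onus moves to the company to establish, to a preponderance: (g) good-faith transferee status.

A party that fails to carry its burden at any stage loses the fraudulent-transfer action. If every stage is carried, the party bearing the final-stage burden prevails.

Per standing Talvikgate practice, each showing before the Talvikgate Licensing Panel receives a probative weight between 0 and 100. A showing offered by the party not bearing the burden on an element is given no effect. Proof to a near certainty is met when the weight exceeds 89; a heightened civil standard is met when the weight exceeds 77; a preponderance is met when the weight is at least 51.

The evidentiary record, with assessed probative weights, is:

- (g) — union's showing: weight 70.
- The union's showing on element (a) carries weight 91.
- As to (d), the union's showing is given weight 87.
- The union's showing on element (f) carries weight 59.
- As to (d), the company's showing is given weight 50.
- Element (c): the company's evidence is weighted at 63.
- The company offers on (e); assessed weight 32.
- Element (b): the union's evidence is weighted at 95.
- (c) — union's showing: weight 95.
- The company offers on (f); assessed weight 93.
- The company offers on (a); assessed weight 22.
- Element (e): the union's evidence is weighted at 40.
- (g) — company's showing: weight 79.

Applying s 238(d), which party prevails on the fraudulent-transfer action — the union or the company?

union

Stage 1 — burden on union; standard: proof to a near certainty (weight exceeds 89).
    (a): 91 (company's 22 disregarded) > 89 [met]
    (b): 95 > 89 [met]
    (c): 95 (company's 63 disregarded) > 89 [met]
  Stage 1 carried; the burden shifts to the company.
Stage 2 — burden on company; standard: a preponderance (weight is at least 51).
    (d): 50 (union's 87 disregarded) < 51 [not met]
  Stage 2 not carried; the company fails its burden.
The union prevails.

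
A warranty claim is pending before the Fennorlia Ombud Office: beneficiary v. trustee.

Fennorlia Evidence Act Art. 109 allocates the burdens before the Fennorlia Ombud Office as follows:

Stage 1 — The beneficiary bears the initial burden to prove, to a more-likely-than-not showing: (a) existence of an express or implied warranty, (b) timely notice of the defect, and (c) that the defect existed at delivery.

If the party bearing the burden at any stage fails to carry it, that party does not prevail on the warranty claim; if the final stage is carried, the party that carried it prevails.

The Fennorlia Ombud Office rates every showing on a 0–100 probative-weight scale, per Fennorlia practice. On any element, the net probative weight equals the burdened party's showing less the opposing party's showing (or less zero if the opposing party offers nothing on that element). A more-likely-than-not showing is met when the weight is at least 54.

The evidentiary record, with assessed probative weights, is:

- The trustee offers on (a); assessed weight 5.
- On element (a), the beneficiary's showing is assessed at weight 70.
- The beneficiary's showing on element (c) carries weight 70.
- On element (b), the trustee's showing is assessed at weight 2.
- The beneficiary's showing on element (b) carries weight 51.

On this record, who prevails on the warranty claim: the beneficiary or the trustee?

trustee

Stage 1 — burden on beneficiary; standard: a more-likely-than-not showing (weight is at least 54).
    (a): 70 − 5 = 65 ≥ 54 [met]
    (b): 51 − 2 = 49 < 54 [not met]
    (c): 70 ≥ 54 [met]
  Not every element is met, so the beneficiary fails to carry Stage 1.
The analysis ends at Stage 1; the trustee prevails.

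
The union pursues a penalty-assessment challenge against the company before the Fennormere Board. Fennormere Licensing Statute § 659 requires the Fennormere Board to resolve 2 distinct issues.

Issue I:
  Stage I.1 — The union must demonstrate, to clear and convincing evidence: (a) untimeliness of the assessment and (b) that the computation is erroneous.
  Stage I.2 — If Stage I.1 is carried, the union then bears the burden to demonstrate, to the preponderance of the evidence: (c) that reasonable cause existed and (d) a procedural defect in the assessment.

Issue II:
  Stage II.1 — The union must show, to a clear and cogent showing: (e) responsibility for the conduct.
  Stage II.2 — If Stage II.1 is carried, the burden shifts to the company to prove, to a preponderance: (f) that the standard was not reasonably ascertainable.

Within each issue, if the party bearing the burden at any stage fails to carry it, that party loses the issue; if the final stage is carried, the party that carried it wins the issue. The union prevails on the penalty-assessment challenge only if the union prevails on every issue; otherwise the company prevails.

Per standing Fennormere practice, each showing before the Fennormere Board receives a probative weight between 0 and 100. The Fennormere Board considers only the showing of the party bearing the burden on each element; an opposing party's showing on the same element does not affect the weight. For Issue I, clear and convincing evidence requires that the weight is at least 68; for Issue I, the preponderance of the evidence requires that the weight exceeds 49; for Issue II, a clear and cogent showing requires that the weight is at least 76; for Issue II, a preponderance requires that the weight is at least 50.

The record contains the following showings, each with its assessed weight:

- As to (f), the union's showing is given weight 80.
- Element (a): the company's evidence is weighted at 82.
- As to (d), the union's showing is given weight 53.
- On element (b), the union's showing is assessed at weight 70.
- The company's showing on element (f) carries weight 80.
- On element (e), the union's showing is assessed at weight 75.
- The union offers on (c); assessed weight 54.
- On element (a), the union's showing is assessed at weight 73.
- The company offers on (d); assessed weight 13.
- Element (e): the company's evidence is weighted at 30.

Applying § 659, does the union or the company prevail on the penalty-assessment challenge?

— Issue I —
Stage I.1 — burden on union; standard: clear and convincing evidence (weight is at least 68).
    (a): 73 (company's 82 disregarded) ≥ 68 [met]
    (b): 70 ≥ 68 [met]
  Stage I.1 carried; the burden remains with the union.
Stage I.2 — burden on union; standard: the preponderance of the evidence (weight exceeds 49).
    (c): 54 > 49 [met]
    (d): 53 (company's 13 disregarded) > 49 [met]
  All elements met at the final stage.
All stages carried — the union prevails on this issue.
— Issue II —
Stage II.1 (union, a clear and cogent showing, weight is at least 76): (e) 75 (company's 30 disregarded) < 76 — fails.
  The union does not carry Stage II.1.
The analysis ends at Stage II.1; the company prevails on this issue.
Per-issue: Issue I → union; Issue II → company. The union must prevail on every issue; overall, the company prevails.

company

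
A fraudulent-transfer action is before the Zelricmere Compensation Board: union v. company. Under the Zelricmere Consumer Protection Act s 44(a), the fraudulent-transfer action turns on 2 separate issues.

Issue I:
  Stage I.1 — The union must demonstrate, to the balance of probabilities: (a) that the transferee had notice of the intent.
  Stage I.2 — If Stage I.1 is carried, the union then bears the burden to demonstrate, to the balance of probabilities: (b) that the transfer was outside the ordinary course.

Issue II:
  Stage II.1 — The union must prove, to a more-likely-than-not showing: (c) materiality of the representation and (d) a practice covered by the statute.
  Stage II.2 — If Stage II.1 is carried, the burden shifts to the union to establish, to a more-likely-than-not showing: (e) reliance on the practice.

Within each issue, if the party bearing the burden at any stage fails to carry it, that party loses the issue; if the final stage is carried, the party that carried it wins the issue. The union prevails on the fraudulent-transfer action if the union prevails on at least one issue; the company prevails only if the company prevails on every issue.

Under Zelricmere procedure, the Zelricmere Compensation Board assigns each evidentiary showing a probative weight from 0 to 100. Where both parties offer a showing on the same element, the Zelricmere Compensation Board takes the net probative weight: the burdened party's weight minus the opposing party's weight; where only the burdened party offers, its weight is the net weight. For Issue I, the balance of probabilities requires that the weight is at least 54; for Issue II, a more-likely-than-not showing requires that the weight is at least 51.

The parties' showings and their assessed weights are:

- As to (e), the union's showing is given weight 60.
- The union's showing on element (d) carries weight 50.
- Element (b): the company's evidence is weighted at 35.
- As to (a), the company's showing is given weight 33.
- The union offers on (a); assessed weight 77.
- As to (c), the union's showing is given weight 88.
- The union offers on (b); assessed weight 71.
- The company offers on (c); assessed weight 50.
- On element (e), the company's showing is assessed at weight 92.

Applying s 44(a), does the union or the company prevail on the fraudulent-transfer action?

— Issue I —
Stage I.1 (union, the balance of probabilities, weight is at least 54): (a) net 77−33=44 < 54 — fails.
  The union does not carry Stage I.1.
So the company prevails on this issue.
— Issue II —
Stage II.1 (union, a more-likely-than-not showing, weight is at least 51): (c) net 88−50=38 < 51 — fails; (d) 50 < 51 — fails.
  The union does not carry Stage II.1.
The company prevails on this issue.
Per-issue: Issue I → company; Issue II → company. The union must prevail on at least one issue; overall, the company prevails.

company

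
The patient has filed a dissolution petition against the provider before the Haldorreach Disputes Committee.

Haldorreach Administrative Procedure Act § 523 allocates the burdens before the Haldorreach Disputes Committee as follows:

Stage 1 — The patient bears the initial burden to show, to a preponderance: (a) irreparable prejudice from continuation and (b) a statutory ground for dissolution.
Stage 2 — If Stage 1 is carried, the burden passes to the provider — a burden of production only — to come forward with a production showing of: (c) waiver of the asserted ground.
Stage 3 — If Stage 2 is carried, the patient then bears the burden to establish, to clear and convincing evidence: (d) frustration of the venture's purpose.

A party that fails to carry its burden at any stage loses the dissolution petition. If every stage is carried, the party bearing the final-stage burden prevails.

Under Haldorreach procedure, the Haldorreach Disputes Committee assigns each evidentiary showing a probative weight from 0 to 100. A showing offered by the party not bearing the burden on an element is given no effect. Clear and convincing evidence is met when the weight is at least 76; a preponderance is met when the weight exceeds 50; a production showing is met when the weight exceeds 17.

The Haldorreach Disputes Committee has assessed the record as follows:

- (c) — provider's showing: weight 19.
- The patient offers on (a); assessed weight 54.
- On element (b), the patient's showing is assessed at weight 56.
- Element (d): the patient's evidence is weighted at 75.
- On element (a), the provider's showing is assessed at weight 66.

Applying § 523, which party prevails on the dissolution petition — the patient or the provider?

At Stage 1 the patient must meet a preponderance (weight exceeds 50): on (a) the weight is 54 (the provider's 66 is given no effect), which does exceed 50, so (a) meets the standard; on (b) the weight is 56, which does exceed 50, so (b) meets the standard.
  The patient carries Stage 1; the provider now bears the burden.
At Stage 2 the provider must meet a production showing (weight exceeds 17): on (c) the weight is 19, > 17, so (c) meets the standard.
  Stage 2 is satisfied; the onus moves to the patient.
At Stage 3 the patient must meet clear and convincing evidence (weight is at least 76): on (d) the weight is 75, which does not reach 76, so (d) does not meet the standard.
  Not every element is met, so the patient fails to carry Stage 3.
The analysis ends at Stage 3; the provider prevails.

provider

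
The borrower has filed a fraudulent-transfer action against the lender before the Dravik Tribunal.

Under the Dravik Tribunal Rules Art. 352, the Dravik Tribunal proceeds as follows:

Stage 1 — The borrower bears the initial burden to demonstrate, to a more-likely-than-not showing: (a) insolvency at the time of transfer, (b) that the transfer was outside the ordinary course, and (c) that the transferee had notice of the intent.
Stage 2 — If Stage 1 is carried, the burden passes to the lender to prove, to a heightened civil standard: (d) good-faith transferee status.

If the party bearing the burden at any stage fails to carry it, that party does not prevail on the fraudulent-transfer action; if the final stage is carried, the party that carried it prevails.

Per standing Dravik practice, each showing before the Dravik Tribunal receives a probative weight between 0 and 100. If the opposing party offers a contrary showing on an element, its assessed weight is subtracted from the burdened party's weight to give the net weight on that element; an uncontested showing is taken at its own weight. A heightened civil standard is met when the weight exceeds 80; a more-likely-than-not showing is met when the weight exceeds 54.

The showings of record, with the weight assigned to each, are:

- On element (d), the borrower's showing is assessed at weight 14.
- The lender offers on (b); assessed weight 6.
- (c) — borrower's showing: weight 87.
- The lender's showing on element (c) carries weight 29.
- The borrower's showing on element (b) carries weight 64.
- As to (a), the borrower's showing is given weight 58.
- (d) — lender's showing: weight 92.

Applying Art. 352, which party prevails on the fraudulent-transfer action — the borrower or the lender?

Stage 1 — burden on borrower; standard: a more-likely-than-not showing (weight exceeds 54).
    (a): 58 > 54 [met]
    (b): 64 − 6 = 58 > 54 [met]
    (c): 87 − 29 = 58 > 54 [met]
  Stage 1 is satisfied; the onus moves to the lender.
Stage 2 — burden on lender; standard: a heightened civil standard (weight exceeds 80).
    (d): 92 − 14 = 78 ≤ 80 [not met]
  Stage 2 not carried; the lender fails its burden.
So the borrower prevails.

borrower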